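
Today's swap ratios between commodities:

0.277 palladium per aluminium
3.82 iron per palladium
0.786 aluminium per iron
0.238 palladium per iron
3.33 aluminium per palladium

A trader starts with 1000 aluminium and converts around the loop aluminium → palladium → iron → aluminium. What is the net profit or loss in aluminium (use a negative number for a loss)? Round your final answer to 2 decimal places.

-168.30

1000 aluminium × 0.277 = 277 palladium
277 palladium × 3.82 = 1058.14 iron
1058.14 iron × 0.786 = 831.69804 aluminium
Net change: 831.69804 − 1000 = -168.30196 aluminium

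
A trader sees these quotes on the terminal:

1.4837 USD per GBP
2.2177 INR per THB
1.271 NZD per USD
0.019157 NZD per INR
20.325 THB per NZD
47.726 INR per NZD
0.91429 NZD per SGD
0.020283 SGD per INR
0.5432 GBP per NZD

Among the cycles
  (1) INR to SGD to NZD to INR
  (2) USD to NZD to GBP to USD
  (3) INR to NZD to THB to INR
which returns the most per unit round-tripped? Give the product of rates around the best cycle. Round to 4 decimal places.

1.0244

(1) 0.020283 × 0.91429 × 47.726 = 0.88506
(2) 1.271 × 0.5432 × 1.4837 = 1.02436
(3) 0.019157 × 20.325 × 2.2177 = 0.86350
Highest is cycle (2) at 1.0244 (>1, arbitrage).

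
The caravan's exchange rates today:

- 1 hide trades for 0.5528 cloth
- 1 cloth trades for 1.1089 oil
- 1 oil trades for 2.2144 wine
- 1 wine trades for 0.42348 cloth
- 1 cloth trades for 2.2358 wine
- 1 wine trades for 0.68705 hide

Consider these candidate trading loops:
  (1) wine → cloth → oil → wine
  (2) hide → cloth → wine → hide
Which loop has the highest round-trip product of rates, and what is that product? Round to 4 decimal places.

1.0399

(1) 0.42348 × 1.1089 × 2.2144 = 1.03988
(2) 0.5528 × 2.2358 × 0.68705 = 0.84916
Highest is cycle (1) at 1.0399 (>1, arbitrage).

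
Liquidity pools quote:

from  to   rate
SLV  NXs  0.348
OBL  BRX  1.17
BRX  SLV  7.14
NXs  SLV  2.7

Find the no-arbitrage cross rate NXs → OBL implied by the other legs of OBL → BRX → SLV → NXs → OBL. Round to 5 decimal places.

Known legs of the cycle: 1.17 × 7.14 × 0.348 = 2.9071224
For no arbitrage the full-cycle product must be 1, so the missing rate is 1 / 2.9071224 ≈ 0.3439828.

0.34398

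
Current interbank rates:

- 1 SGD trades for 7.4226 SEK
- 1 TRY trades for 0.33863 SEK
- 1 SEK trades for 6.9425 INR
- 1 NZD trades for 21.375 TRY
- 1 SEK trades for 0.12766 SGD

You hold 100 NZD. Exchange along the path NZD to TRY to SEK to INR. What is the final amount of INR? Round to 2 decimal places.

5025.13

100 NZD × 21.375 = 2137.5 TRY
2137.5 TRY × 0.33863 = 723.821625 SEK
723.821625 SEK × 6.9425 = 5025.1316315625 INR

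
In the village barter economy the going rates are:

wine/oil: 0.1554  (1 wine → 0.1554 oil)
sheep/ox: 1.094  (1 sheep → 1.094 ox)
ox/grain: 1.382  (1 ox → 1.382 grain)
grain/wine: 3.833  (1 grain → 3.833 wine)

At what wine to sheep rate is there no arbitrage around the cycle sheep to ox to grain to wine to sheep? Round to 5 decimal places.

Known legs of the cycle: 1.094 × 1.382 × 3.833 = 5.795143364
For no arbitrage the full-cycle product must be 1, so the missing rate is 1 / 5.795143364 ≈ 0.1725583.

0.17256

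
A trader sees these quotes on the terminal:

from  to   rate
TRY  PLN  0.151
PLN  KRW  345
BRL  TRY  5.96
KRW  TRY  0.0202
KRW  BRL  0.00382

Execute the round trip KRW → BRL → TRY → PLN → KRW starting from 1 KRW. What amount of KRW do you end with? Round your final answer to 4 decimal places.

1.1861

1 KRW × 0.00382 = 0.00382 BRL
0.00382 BRL × 5.96 = 0.0227672 TRY
0.0227672 TRY × 0.151 = 0.0034378472 PLN
0.0034378472 PLN × 345 = 1.186057284 KRW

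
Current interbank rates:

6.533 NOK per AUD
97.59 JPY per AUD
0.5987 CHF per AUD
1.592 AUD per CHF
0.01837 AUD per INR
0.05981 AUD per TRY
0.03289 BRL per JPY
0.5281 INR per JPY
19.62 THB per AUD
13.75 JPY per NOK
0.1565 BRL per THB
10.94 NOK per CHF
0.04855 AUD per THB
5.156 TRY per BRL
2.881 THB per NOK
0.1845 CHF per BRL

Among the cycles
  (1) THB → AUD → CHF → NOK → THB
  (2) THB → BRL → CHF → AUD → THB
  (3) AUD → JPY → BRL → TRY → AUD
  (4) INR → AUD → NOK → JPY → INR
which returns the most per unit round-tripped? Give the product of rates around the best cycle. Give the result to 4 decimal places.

(1) 0.04855 × 0.5987 × 10.94 × 2.881 = 0.91613
(2) 0.1565 × 0.1845 × 1.592 × 19.62 = 0.90189
(3) 97.59 × 0.03289 × 5.156 × 0.05981 = 0.98982
(4) 0.01837 × 6.533 × 13.75 × 0.5281 = 0.87145
Highest is cycle (3) at 0.9898 (≤1, no arbitrage).

0.9898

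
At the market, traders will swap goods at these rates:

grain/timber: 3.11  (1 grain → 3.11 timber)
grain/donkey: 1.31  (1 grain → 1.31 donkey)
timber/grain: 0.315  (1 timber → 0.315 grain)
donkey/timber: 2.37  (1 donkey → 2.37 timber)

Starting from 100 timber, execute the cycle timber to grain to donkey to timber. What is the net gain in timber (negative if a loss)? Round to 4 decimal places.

-2.2020

100 timber × 0.315 = 31.5 grain
31.5 grain × 1.31 = 41.265 donkey
41.265 donkey × 2.37 = 97.79805 timber
Net change: 97.79805 − 100 = -2.20195 timber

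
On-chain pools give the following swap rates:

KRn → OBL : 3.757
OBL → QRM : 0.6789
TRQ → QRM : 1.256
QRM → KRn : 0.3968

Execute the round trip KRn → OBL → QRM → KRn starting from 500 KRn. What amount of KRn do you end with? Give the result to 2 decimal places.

506.04

500 KRn × 3.757 = 1878.5 OBL
1878.5 OBL × 0.6789 = 1275.31365 QRM
1275.31365 QRM × 0.3968 = 506.04445632 KRn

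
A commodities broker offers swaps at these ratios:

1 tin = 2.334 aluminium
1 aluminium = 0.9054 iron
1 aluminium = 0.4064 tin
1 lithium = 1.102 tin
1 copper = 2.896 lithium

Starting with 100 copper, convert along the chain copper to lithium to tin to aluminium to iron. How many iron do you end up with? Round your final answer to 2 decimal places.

100 copper × 2.896 = 289.6 lithium
289.6 lithium × 1.102 = 319.1392 tin
319.1392 tin × 2.334 = 744.8708928 aluminium
744.8708928 aluminium × 0.9054 = 674.40610634112 iron

674.41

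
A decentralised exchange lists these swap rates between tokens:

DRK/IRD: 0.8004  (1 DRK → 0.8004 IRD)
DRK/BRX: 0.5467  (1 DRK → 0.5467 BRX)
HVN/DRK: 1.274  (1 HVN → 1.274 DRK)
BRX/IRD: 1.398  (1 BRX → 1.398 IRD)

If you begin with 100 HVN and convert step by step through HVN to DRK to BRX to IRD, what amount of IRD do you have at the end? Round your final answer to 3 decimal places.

100 HVN × 1.274 = 127.4 DRK
127.4 DRK × 0.5467 = 69.64958 BRX
69.64958 BRX × 1.398 = 97.37011284 IRD

97.370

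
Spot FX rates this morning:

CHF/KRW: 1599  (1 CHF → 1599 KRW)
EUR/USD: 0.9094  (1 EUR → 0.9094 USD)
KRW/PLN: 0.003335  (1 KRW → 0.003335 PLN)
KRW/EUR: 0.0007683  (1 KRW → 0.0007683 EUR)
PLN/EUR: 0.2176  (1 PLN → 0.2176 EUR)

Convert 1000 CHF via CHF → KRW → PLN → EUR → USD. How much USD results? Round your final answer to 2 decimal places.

1000 CHF × 1599 = 1599000 KRW
1599000 KRW × 0.003335 = 5332.665 PLN
5332.665 PLN × 0.2176 = 1160.387904 EUR
1160.387904 EUR × 0.9094 = 1055.2567598976 USD

1055.26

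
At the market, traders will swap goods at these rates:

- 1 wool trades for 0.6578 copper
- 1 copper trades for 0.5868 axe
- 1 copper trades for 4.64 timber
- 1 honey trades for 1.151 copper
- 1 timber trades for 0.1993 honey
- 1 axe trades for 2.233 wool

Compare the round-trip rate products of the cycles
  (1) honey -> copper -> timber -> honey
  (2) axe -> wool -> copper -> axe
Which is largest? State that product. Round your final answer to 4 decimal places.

1.0644

(1) 1.151 × 4.64 × 0.1993 = 1.06439
(2) 2.233 × 0.6578 × 0.5868 = 0.86193
Highest is cycle (1) at 1.0644 (>1, arbitrage).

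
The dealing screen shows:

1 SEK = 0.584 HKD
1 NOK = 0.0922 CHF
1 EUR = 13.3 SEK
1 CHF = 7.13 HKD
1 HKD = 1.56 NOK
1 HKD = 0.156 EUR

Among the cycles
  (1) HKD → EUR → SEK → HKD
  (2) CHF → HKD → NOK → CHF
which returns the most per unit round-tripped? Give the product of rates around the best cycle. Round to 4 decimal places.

(1) 0.156 × 13.3 × 0.584 = 1.21168
(2) 7.13 × 1.56 × 0.0922 = 1.02552
Highest is cycle (1) at 1.2117 (>1, arbitrage).

1.2117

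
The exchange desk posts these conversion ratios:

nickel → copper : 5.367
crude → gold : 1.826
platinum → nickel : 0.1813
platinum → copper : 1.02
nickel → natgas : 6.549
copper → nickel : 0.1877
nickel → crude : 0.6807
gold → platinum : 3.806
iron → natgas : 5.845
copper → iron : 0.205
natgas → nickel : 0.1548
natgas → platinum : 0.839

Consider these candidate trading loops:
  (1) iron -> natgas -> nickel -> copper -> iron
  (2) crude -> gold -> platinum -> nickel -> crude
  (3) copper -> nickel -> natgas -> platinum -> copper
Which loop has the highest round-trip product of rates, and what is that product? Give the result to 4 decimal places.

1.0520

(1) 5.845 × 0.1548 × 5.367 × 0.205 = 0.99550
(2) 1.826 × 3.806 × 0.1813 × 0.6807 = 0.85768
(3) 0.1877 × 6.549 × 0.839 × 1.02 = 1.05197
Highest is cycle (3) at 1.0520 (>1, arbitrage).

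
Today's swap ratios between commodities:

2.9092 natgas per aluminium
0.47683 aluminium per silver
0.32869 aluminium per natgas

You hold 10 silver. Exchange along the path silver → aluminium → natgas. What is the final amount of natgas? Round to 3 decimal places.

10 silver × 0.47683 = 4.7683 aluminium
4.7683 aluminium × 2.9092 = 13.87193836 natgas

13.872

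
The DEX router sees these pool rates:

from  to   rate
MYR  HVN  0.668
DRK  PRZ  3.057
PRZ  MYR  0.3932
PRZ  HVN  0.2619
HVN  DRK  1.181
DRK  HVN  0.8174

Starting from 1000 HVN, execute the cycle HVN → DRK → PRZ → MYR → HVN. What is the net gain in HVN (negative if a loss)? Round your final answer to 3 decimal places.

1000 HVN × 1.181 = 1181 DRK
1181 DRK × 3.057 = 3610.317 PRZ
3610.317 PRZ × 0.3932 = 1419.5766444 MYR
1419.5766444 MYR × 0.668 = 948.2771984592 HVN
Net change: 948.2771984592 − 1000 = -51.7228015408 HVN

-51.723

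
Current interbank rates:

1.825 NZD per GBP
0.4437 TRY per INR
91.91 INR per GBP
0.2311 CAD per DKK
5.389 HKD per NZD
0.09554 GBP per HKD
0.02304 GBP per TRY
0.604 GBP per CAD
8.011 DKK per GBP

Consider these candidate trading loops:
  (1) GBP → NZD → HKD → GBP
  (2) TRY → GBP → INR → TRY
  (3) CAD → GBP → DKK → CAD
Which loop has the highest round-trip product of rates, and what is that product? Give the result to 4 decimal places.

(1) 1.825 × 5.389 × 0.09554 = 0.93963
(2) 0.02304 × 91.91 × 0.4437 = 0.93958
(3) 0.604 × 8.011 × 0.2311 = 1.11821
Highest is cycle (3) at 1.1182 (>1, arbitrage).

1.1182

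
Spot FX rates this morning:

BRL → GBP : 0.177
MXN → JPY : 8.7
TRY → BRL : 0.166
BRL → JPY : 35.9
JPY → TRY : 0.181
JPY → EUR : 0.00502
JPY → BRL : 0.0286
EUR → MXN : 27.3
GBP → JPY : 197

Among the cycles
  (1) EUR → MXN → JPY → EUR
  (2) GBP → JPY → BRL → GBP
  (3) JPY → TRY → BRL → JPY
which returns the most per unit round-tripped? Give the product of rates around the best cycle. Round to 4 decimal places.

(1) 27.3 × 8.7 × 0.00502 = 1.19230
(2) 197 × 0.0286 × 0.177 = 0.99725
(3) 0.181 × 0.166 × 35.9 = 1.07865
Highest is cycle (1) at 1.1923 (>1, arbitrage).

1.1923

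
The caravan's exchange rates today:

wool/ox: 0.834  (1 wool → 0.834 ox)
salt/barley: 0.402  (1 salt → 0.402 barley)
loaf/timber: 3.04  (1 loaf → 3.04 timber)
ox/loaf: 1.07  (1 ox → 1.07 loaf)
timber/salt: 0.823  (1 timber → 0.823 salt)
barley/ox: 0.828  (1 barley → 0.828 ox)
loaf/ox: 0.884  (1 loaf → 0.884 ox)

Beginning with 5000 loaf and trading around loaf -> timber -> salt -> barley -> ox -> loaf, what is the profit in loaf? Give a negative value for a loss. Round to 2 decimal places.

-544.63

5000 loaf × 3.04 = 15200 timber
15200 timber × 0.823 = 12509.6 salt
12509.6 salt × 0.402 = 5028.8592 barley
5028.8592 barley × 0.828 = 4163.8954176 ox
4163.8954176 ox × 1.07 = 4455.368096832 loaf
Net change: 4455.368096832 − 5000 = -544.631903168 loaf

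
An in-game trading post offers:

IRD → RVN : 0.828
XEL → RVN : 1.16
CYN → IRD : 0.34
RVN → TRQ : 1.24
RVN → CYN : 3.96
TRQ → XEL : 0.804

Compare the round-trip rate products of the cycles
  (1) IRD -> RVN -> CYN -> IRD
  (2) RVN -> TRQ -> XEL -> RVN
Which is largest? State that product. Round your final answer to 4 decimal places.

1.1565

(1) 0.828 × 3.96 × 0.34 = 1.11482
(2) 1.24 × 0.804 × 1.16 = 1.15647
Highest is cycle (2) at 1.1565 (>1, arbitrage).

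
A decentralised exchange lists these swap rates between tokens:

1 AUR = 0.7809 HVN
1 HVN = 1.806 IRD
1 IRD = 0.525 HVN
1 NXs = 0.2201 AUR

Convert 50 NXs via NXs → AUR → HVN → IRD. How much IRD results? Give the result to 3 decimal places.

50 NXs × 0.2201 = 11.005 AUR
11.005 AUR × 0.7809 = 8.5938045 HVN
8.5938045 HVN × 1.806 = 15.520410927 IRD

15.520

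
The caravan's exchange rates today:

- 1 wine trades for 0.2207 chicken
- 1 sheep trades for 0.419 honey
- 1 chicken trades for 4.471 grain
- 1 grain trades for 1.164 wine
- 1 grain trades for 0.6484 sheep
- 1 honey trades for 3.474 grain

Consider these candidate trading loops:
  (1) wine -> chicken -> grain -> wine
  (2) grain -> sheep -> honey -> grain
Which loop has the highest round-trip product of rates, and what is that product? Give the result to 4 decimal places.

1.1486

(1) 0.2207 × 4.471 × 1.164 = 1.14858
(2) 0.6484 × 0.419 × 3.474 = 0.94381
Highest is cycle (1) at 1.1486 (>1, arbitrage).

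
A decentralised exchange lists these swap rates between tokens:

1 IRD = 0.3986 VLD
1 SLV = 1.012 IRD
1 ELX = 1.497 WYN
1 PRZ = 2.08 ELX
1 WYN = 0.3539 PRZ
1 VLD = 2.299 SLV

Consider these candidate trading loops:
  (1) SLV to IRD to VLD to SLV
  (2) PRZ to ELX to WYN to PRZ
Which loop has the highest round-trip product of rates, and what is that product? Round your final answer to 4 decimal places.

(1) 1.012 × 0.3986 × 2.299 = 0.92738
(2) 2.08 × 1.497 × 0.3539 = 1.10196
Highest is cycle (2) at 1.1020 (>1, arbitrage).

1.1020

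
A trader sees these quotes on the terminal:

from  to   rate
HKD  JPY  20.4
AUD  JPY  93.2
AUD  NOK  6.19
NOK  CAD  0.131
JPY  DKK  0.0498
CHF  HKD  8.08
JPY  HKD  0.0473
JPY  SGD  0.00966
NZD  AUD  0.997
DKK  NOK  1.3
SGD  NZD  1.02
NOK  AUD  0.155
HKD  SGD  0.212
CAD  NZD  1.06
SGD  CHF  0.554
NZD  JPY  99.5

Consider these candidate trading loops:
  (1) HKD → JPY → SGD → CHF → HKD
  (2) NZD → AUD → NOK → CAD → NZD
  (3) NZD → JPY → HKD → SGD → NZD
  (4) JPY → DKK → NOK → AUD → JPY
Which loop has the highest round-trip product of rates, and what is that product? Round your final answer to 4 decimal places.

(1) 20.4 × 0.00966 × 0.554 × 8.08 = 0.88212
(2) 0.997 × 6.19 × 0.131 × 1.06 = 0.85696
(3) 99.5 × 0.0473 × 0.212 × 1.02 = 1.01770
(4) 0.0498 × 1.3 × 0.155 × 93.2 = 0.93523
Highest is cycle (3) at 1.0177 (>1, arbitrage).

1.0177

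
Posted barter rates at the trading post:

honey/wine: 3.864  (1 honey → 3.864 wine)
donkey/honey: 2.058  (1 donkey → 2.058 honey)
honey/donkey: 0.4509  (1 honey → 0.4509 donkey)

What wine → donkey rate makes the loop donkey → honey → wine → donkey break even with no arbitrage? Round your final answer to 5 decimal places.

Known legs of the cycle: 2.058 × 3.864 = 7.952112
For no arbitrage the full-cycle product must be 1, so the missing rate is 1 / 7.952112 ≈ 0.1257528.

0.12575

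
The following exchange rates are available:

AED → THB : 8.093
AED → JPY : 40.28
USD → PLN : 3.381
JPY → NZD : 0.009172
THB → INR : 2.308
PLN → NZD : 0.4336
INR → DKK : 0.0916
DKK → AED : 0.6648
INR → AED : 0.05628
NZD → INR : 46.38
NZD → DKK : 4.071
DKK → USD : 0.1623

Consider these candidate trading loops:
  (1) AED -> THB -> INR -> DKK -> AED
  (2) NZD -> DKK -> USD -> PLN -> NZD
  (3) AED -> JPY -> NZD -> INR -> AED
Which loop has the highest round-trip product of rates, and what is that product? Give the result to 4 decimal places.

(1) 8.093 × 2.308 × 0.0916 × 0.6648 = 1.13745
(2) 4.071 × 0.1623 × 3.381 × 0.4336 = 0.96862
(3) 40.28 × 0.009172 × 46.38 × 0.05628 = 0.96436
Highest is cycle (1) at 1.1374 (>1, arbitrage).

1.1374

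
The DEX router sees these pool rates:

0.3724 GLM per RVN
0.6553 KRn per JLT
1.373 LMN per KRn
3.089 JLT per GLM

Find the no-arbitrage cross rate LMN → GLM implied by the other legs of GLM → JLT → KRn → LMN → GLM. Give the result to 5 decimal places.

Known legs of the cycle: 3.089 × 0.6553 × 1.373 = 2.7792563941
For no arbitrage the full-cycle product must be 1, so the missing rate is 1 / 2.7792563941 ≈ 0.3598085.

0.35981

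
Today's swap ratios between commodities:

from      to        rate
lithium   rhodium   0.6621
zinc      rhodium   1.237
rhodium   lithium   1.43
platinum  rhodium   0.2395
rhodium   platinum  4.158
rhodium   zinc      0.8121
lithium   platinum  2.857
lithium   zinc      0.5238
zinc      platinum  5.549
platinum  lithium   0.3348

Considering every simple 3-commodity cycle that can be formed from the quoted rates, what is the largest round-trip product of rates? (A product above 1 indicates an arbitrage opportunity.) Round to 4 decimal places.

platinum→rhodium→zinc→platinum: 0.2395 × 0.8121 × 5.549 = 1.07927
platinum→rhodium→lithium→platinum: 0.2395 × 1.43 × 2.857 = 0.97848
platinum→lithium→zinc→platinum: 0.3348 × 0.5238 × 5.549 = 0.97312
zinc→rhodium→lithium→zinc: 1.237 × 1.43 × 0.5238 = 0.92656
platinum→lithium→rhodium→platinum: 0.3348 × 0.6621 × 4.158 = 0.92171
Maximum is platinum→rhodium→zinc→platinum at 1.0793; arbitrage exists.

1.0793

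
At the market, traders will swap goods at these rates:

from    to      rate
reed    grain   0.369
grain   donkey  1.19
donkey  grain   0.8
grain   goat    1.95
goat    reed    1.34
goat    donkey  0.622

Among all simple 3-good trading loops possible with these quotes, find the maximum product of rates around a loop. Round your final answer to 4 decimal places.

0.9703

goat→donkey→grain→goat: 0.622 × 0.8 × 1.95 = 0.97032
goat→reed→grain→goat: 1.34 × 0.369 × 1.95 = 0.96420
Maximum is goat→donkey→grain→goat at 0.9703; no arbitrage — every cycle loses value.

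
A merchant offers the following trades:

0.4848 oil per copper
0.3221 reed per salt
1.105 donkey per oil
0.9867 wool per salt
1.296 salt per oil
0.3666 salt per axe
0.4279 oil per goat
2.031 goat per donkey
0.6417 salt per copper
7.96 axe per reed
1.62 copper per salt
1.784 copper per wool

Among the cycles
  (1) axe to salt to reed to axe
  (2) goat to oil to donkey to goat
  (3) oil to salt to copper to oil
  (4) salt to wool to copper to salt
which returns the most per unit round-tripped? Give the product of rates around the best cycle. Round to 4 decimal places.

1.1296

(1) 0.3666 × 0.3221 × 7.96 = 0.93993
(2) 0.4279 × 1.105 × 2.031 = 0.96032
(3) 1.296 × 1.62 × 0.4848 = 1.01785
(4) 0.9867 × 1.784 × 0.6417 = 1.12957
Highest is cycle (4) at 1.1296 (>1, arbitrage).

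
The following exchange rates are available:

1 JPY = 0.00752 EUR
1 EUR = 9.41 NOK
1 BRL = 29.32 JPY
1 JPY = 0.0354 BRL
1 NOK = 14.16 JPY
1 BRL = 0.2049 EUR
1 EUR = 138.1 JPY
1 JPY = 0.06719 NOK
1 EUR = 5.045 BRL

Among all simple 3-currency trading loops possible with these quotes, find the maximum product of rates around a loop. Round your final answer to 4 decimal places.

1.1124

BRL→JPY→EUR→BRL: 29.32 × 0.00752 × 5.045 = 1.11235
JPY→EUR→NOK→JPY: 0.00752 × 9.41 × 14.16 = 1.00201
BRL→EUR→JPY→BRL: 0.2049 × 138.1 × 0.0354 = 1.00170
Maximum is BRL→JPY→EUR→BRL at 1.1124; arbitrage exists.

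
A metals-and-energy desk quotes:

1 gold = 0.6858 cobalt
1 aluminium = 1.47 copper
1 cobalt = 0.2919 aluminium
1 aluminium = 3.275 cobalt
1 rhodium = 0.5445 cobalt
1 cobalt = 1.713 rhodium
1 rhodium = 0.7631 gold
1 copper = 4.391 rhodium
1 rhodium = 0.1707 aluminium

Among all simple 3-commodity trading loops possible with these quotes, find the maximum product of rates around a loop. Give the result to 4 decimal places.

rhodium→aluminium→copper→rhodium: 0.1707 × 1.47 × 4.391 = 1.10183
rhodium→aluminium→cobalt→rhodium: 0.1707 × 3.275 × 1.713 = 0.95764
gold→cobalt→rhodium→gold: 0.6858 × 1.713 × 0.7631 = 0.89647
Maximum is rhodium→aluminium→copper→rhodium at 1.1018; arbitrage exists.

1.1018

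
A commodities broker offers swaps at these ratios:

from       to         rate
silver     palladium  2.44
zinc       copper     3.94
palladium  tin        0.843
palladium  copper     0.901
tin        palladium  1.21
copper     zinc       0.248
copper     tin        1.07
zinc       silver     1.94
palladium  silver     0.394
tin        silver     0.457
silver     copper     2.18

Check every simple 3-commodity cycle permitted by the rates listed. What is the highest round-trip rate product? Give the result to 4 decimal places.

1.1665

copper→tin→palladium→copper: 1.07 × 1.21 × 0.901 = 1.16652
copper→tin→silver→copper: 1.07 × 0.457 × 2.18 = 1.06600
copper→zinc→silver→copper: 0.248 × 1.94 × 2.18 = 1.04884
silver→palladium→tin→silver: 2.44 × 0.843 × 0.457 = 0.94001
Maximum is copper→tin→palladium→copper at 1.1665; arbitrage exists.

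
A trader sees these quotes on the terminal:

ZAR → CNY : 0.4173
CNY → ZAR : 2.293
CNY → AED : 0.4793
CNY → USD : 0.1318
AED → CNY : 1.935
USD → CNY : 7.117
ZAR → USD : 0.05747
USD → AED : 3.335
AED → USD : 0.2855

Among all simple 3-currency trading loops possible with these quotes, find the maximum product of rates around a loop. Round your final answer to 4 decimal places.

USD→CNY→AED→USD: 7.117 × 0.4793 × 0.2855 = 0.97389
USD→CNY→ZAR→USD: 7.117 × 2.293 × 0.05747 = 0.93787
USD→AED→CNY→USD: 3.335 × 1.935 × 0.1318 = 0.85054
Maximum is USD→CNY→AED→USD at 0.9739; no arbitrage — every cycle loses value.

0.9739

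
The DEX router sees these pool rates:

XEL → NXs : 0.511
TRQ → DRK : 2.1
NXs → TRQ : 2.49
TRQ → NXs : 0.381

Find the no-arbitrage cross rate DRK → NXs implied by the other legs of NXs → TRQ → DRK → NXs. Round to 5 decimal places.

0.19124

Known legs of the cycle: 2.49 × 2.1 = 5.229
For no arbitrage the full-cycle product must be 1, so the missing rate is 1 / 5.229 ≈ 0.1912412.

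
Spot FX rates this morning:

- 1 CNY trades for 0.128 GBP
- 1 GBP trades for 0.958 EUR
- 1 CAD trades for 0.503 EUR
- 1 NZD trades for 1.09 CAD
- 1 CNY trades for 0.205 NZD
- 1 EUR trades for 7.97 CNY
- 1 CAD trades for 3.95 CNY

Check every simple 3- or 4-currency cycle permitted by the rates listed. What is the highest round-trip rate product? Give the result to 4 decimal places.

0.9773

GBP→EUR→CNY→GBP: 0.958 × 7.97 × 0.128 = 0.97731
CAD→EUR→CNY→NZD→CAD: 0.503 × 7.97 × 0.205 × 1.09 = 0.89579
CAD→CNY→NZD→CAD: 3.95 × 0.205 × 1.09 = 0.88263
Maximum is GBP→EUR→CNY→GBP at 0.9773; no arbitrage — every cycle loses value.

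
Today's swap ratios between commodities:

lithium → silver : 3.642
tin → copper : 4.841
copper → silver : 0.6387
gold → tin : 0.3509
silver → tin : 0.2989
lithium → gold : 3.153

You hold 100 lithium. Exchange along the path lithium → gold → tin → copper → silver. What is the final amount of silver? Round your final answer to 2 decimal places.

342.09

100 lithium × 3.153 = 315.3 gold
315.3 gold × 0.3509 = 110.63877 tin
110.63877 tin × 4.841 = 535.60228557 copper
535.60228557 copper × 0.6387 = 342.089179793559 silver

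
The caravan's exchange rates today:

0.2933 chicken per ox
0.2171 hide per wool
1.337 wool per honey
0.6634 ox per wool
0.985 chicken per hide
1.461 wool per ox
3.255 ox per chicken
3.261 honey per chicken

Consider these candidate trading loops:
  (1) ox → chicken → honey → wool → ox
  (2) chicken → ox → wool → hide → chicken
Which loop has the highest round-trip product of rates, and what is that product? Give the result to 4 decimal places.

(1) 0.2933 × 3.261 × 1.337 × 0.6634 = 0.84834
(2) 3.255 × 1.461 × 0.2171 × 0.985 = 1.01694
Highest is cycle (2) at 1.0169 (>1, arbitrage).

1.0169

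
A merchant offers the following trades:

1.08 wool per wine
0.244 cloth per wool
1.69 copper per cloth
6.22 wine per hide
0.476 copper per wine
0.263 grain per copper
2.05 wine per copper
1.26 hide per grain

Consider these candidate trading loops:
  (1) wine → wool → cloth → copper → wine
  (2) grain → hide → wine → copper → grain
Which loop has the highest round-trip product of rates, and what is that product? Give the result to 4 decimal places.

(1) 1.08 × 0.244 × 1.69 × 2.05 = 0.91297
(2) 1.26 × 6.22 × 0.476 × 0.263 = 0.98112
Highest is cycle (2) at 0.9811 (≤1, no arbitrage).

0.9811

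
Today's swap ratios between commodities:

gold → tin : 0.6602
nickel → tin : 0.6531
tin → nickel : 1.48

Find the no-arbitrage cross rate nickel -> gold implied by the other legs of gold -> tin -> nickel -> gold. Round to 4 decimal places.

Known legs of the cycle: 0.6602 × 1.48 = 0.977096
For no arbitrage the full-cycle product must be 1, so the missing rate is 1 / 0.977096 ≈ 1.023441.

1.0234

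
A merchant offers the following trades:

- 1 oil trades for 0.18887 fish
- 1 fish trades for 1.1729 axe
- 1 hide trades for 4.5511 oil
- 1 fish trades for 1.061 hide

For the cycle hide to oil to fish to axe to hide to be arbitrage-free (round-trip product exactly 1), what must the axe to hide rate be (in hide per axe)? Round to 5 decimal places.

0.99188

Known legs of the cycle: 4.5511 × 0.18887 × 1.1729 = 1.0081852628353
For no arbitrage the full-cycle product must be 1, so the missing rate is 1 / 1.0081852628353 ≈ 0.9918812.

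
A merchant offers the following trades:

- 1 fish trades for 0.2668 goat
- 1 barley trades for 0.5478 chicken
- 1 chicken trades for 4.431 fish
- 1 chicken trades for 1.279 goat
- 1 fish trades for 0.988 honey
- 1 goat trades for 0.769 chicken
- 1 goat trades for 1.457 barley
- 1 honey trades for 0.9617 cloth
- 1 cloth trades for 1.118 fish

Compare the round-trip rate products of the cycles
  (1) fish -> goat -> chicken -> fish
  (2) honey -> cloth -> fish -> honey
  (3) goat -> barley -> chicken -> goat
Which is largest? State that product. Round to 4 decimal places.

(1) 0.2668 × 0.769 × 4.431 = 0.90910
(2) 0.9617 × 1.118 × 0.988 = 1.06228
(3) 1.457 × 0.5478 × 1.279 = 1.02083
Highest is cycle (2) at 1.0623 (>1, arbitrage).

1.0623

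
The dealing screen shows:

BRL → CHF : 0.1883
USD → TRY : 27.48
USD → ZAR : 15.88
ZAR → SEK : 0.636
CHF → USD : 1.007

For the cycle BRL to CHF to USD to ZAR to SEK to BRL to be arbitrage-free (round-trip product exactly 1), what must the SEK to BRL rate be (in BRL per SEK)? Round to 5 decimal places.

Known legs of the cycle: 0.1883 × 1.007 × 15.88 × 0.636 = 1.915082132208
For no arbitrage the full-cycle product must be 1, so the missing rate is 1 / 1.915082132208 ≈ 0.5221708.

0.52217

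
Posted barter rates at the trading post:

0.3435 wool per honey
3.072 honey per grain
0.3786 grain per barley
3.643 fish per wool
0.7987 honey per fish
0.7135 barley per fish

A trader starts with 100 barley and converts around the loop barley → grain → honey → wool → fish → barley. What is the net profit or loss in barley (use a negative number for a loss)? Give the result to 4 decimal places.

100 barley × 0.3786 = 37.86 grain
37.86 grain × 3.072 = 116.30592 honey
116.30592 honey × 0.3435 = 39.95108352 wool
39.95108352 wool × 3.643 = 145.54179726336 fish
145.54179726336 fish × 0.7135 = 103.84407234740736 barley
Net change: 103.84407234740736 − 100 = 3.84407234740736 barley

3.8441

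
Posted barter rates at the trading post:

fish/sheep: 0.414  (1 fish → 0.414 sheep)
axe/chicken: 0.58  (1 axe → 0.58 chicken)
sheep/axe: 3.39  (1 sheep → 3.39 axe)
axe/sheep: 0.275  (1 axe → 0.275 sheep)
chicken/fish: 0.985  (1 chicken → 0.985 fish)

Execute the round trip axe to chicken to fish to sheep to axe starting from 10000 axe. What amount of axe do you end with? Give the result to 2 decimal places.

8017.97

10000 axe × 0.58 = 5800 chicken
5800 chicken × 0.985 = 5713 fish
5713 fish × 0.414 = 2365.182 sheep
2365.182 sheep × 3.39 = 8017.96698 axe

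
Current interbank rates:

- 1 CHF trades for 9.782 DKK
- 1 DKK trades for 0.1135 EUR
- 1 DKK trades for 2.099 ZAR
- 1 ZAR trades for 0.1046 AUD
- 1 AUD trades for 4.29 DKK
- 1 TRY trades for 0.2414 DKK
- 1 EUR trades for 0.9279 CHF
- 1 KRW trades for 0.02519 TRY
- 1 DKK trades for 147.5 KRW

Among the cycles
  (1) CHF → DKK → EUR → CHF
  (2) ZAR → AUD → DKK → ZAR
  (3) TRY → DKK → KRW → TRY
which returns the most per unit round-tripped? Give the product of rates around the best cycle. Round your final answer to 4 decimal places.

1.0302

(1) 9.782 × 0.1135 × 0.9279 = 1.03021
(2) 0.1046 × 4.29 × 2.099 = 0.94189
(3) 0.2414 × 147.5 × 0.02519 = 0.89693
Highest is cycle (1) at 1.0302 (>1, arbitrage).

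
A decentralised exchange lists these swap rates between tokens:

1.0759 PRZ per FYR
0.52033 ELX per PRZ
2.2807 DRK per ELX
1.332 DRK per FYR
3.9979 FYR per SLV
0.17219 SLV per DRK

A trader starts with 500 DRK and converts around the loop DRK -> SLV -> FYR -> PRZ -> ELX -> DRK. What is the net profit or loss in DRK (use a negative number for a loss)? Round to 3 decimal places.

-60.530

500 DRK × 0.17219 = 86.095 SLV
86.095 SLV × 3.9979 = 344.1992005 FYR
344.1992005 FYR × 1.0759 = 370.32391981795 PRZ
370.32391981795 PRZ × 0.52033 = 192.6906451988739235 ELX
192.6906451988739235 ELX × 2.2807 = 439.46955450507175732645 DRK
Net change: 439.46955450507175732645 − 500 = -60.53044549492824267355 DRK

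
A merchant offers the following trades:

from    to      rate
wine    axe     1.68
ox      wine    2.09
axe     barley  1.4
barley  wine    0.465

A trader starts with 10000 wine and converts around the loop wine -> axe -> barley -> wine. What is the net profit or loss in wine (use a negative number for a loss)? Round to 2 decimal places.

10000 wine × 1.68 = 16800 axe
16800 axe × 1.4 = 23520 barley
23520 barley × 0.465 = 10936.8 wine
Net change: 10936.8 − 10000 = 936.8 wine

936.80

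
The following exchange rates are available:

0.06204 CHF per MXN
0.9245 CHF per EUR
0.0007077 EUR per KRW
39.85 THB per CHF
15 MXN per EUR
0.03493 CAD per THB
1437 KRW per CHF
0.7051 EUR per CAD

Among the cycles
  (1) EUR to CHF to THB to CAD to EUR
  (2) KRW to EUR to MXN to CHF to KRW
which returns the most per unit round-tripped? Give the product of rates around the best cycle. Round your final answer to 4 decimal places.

(1) 0.9245 × 39.85 × 0.03493 × 0.7051 = 0.90737
(2) 0.0007077 × 15 × 0.06204 × 1437 = 0.94639
Highest is cycle (2) at 0.9464 (≤1, no arbitrage).

0.9464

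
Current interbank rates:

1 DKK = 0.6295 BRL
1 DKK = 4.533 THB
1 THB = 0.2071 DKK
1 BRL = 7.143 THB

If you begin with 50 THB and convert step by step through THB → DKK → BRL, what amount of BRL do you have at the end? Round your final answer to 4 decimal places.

6.5185

50 THB × 0.2071 = 10.355 DKK
10.355 DKK × 0.6295 = 6.5184725 BRL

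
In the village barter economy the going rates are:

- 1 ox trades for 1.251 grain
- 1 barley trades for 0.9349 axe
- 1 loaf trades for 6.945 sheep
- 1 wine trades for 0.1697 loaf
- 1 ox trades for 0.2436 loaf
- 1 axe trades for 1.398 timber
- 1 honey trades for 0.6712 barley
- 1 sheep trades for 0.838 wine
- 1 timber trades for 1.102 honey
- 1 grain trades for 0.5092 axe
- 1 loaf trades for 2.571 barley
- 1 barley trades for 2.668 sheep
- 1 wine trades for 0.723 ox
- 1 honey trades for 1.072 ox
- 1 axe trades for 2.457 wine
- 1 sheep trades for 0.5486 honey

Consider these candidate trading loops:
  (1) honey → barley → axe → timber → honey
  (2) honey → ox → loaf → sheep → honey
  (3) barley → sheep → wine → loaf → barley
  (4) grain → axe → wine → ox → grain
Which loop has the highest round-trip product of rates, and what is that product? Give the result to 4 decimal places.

(1) 0.6712 × 0.9349 × 1.398 × 1.102 = 0.96673
(2) 1.072 × 0.2436 × 6.945 × 0.5486 = 0.99495
(3) 2.668 × 0.838 × 0.1697 × 2.571 = 0.97547
(4) 0.5092 × 2.457 × 0.723 × 1.251 = 1.13159
Highest is cycle (4) at 1.1316 (>1, arbitrage).

1.1316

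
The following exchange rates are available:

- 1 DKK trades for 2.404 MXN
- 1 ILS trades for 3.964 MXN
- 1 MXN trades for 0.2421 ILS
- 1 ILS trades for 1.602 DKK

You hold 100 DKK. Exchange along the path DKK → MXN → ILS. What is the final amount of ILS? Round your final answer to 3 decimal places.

58.201

100 DKK × 2.404 = 240.4 MXN
240.4 MXN × 0.2421 = 58.20084 ILS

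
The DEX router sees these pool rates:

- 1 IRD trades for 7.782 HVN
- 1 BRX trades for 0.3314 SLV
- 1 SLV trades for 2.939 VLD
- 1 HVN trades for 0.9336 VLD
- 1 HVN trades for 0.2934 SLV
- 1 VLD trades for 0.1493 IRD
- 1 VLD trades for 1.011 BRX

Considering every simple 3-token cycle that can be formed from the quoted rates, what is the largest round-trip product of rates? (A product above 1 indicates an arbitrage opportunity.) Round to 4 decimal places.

HVN→VLD→IRD→HVN: 0.9336 × 0.1493 × 7.782 = 1.08471
VLD→BRX→SLV→VLD: 1.011 × 0.3314 × 2.939 = 0.98470
Maximum is HVN→VLD→IRD→HVN at 1.0847; arbitrage exists.

1.0847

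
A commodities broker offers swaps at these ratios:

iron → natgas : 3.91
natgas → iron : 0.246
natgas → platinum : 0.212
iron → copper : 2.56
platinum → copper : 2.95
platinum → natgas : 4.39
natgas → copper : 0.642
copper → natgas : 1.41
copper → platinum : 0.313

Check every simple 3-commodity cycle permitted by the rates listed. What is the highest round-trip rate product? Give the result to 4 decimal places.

0.8880

natgas→iron→copper→natgas: 0.246 × 2.56 × 1.41 = 0.88796
natgas→copper→platinum→natgas: 0.642 × 0.313 × 4.39 = 0.88215
natgas→platinum→copper→natgas: 0.212 × 2.95 × 1.41 = 0.88181
Maximum is natgas→iron→copper→natgas at 0.8880; no arbitrage — every cycle loses value.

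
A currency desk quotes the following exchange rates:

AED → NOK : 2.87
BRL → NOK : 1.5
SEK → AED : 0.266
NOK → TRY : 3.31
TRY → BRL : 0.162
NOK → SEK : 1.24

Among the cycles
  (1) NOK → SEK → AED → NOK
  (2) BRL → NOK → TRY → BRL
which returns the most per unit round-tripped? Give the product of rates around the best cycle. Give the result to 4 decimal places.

0.9466

(1) 1.24 × 0.266 × 2.87 = 0.94664
(2) 1.5 × 3.31 × 0.162 = 0.80433
Highest is cycle (1) at 0.9466 (≤1, no arbitrage).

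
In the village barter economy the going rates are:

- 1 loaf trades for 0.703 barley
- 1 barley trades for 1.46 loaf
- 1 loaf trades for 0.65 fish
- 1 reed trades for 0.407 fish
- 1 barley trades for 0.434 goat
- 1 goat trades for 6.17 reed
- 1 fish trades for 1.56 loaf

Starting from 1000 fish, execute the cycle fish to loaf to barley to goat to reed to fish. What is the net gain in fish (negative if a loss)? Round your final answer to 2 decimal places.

1000 fish × 1.56 = 1560 loaf
1560 loaf × 0.703 = 1096.68 barley
1096.68 barley × 0.434 = 475.95912 goat
475.95912 goat × 6.17 = 2936.6677704 reed
2936.6677704 reed × 0.407 = 1195.2237825528 fish
Net change: 1195.2237825528 − 1000 = 195.2237825528 fish

195.22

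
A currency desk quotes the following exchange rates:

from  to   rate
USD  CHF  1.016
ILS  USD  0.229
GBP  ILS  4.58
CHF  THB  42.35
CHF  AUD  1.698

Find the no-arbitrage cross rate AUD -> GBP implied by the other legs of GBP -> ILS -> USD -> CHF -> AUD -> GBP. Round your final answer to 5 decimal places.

0.55267

Known legs of the cycle: 4.58 × 0.229 × 1.016 × 1.698 = 1.80939070176
For no arbitrage the full-cycle product must be 1, so the missing rate is 1 / 1.80939070176 ≈ 0.5526722.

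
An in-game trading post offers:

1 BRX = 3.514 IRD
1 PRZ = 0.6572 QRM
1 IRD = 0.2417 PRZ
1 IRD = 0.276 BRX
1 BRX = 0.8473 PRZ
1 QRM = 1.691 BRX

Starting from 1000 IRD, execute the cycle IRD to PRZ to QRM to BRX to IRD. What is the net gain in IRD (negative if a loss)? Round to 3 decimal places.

-56.114

1000 IRD × 0.2417 = 241.7 PRZ
241.7 PRZ × 0.6572 = 158.84524 QRM
158.84524 QRM × 1.691 = 268.60730084 BRX
268.60730084 BRX × 3.514 = 943.88605515176 IRD
Net change: 943.88605515176 − 1000 = -56.11394484824 IRD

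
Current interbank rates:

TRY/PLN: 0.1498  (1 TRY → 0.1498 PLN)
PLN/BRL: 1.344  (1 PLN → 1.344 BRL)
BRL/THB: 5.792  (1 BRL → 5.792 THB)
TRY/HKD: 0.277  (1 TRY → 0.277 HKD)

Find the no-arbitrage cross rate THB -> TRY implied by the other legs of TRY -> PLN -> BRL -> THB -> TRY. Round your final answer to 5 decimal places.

0.85755

Known legs of the cycle: 0.1498 × 1.344 × 5.792 = 1.1661103104
For no arbitrage the full-cycle product must be 1, so the missing rate is 1 / 1.1661103104 ≈ 0.8575518.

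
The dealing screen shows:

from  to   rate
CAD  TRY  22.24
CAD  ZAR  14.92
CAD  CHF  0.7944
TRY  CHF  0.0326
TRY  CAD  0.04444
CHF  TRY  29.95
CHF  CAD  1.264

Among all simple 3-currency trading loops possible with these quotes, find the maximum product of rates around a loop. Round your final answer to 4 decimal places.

CHF→TRY→CAD→CHF: 29.95 × 0.04444 × 0.7944 = 1.05733
CHF→CAD→TRY→CHF: 1.264 × 22.24 × 0.0326 = 0.91643
Maximum is CHF→TRY→CAD→CHF at 1.0573; arbitrage exists.

1.0573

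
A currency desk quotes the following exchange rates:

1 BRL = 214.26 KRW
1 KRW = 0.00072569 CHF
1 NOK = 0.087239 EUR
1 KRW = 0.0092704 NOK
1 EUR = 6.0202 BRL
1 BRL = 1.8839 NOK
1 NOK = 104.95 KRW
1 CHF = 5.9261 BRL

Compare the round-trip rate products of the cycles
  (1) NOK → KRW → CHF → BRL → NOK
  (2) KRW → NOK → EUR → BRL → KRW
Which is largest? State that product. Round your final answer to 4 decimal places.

1.0432

(1) 104.95 × 0.00072569 × 5.9261 × 1.8839 = 0.85028
(2) 0.0092704 × 0.087239 × 6.0202 × 214.26 = 1.04318
Highest is cycle (2) at 1.0432 (>1, arbitrage).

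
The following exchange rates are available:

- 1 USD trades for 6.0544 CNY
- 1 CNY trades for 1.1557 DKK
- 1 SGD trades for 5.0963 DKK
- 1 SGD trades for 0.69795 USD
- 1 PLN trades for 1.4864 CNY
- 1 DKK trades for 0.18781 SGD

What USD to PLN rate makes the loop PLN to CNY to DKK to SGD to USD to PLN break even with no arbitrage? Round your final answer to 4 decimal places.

4.4410

Known legs of the cycle: 1.4864 × 1.1557 × 0.18781 × 0.69795 = 0.22517689910611896
For no arbitrage the full-cycle product must be 1, so the missing rate is 1 / 0.22517689910611896 ≈ 4.440953.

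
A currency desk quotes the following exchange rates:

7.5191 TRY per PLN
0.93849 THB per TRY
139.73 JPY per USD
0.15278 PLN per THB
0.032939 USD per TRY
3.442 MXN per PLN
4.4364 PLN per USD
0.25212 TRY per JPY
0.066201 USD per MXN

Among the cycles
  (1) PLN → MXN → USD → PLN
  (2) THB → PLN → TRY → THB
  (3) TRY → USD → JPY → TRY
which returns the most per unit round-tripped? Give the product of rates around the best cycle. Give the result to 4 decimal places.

(1) 3.442 × 0.066201 × 4.4364 = 1.01090
(2) 0.15278 × 7.5191 × 0.93849 = 1.07811
(3) 0.032939 × 139.73 × 0.25212 = 1.16040
Highest is cycle (3) at 1.1604 (>1, arbitrage).

1.1604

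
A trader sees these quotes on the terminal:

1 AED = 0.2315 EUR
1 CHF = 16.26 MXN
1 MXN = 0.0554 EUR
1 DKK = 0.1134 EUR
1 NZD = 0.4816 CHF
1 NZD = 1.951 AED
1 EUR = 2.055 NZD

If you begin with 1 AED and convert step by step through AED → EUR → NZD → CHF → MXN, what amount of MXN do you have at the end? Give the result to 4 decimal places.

1 AED × 0.2315 = 0.2315 EUR
0.2315 EUR × 2.055 = 0.4757325 NZD
0.4757325 NZD × 0.4816 = 0.229112772 CHF
0.229112772 CHF × 16.26 = 3.72537367272 MXN

3.7254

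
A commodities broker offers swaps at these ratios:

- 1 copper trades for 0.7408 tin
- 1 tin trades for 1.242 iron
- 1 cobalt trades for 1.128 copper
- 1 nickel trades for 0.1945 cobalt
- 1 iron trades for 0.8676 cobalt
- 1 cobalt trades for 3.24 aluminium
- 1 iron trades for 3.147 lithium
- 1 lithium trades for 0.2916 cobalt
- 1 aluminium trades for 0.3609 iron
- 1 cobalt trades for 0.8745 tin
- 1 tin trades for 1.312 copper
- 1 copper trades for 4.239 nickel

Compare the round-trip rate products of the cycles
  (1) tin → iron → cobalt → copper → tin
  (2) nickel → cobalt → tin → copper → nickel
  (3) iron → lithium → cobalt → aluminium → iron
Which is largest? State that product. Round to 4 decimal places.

1.0730

(1) 1.242 × 0.8676 × 1.128 × 0.7408 = 0.90043
(2) 0.1945 × 0.8745 × 1.312 × 4.239 = 0.94597
(3) 3.147 × 0.2916 × 3.24 × 0.3609 = 1.07304
Highest is cycle (3) at 1.0730 (>1, arbitrage).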